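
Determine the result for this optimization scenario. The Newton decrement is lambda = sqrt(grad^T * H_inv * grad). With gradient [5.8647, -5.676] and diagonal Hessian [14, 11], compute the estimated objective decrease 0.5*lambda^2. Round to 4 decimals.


Step 1: H is diagonal, so H^(-1) * g = [0.4189, -0.516].
Step 2: g^T H^(-1) g = sum_i g_i^2 / H_ii
  = (5.8647)^2/14 + (-5.676)^2/11
  = 2.4568 + 2.9288 = 5.3856
Step 3: Objective decrease = 0.5 * g^T H^(-1) g = 2.6928


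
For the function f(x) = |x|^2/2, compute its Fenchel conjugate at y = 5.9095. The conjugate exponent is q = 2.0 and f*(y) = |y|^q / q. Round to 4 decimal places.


The conjugate exponent q satisfies 1/p + 1/q = 1.
p = 2, so q = 2/(2 - 1) = 2.0
|y|^q = 5.9095^2.0 = 34.9222
f*(5.9095) = 34.9222 / 2.0 = 17.4611


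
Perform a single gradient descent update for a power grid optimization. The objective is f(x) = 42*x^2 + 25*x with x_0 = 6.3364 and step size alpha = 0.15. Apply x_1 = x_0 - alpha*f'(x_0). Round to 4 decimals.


We compute the gradient at x_0 and apply the update.
f'(x) = 84*x + 25
f'(6.3364) = 84*6.3364 + 25 = 557.2576
x_1 = 6.3364 - 0.15*557.2576 = -77.2522


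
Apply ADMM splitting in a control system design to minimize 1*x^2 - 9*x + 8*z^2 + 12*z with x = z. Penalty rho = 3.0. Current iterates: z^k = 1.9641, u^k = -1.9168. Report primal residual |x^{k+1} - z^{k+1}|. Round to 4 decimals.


ADMM iteration with rho = 3.0, z^k = 1.9641, u^k = -1.9168
Step 1: x-update.
Minimize 1*x^2 - 9*x + (3.0/2)*(x - 1.9641 - 1.9168)^2
FOC: (2*1 + 3.0)*x = 9 + 3.0*(1.9641 + 1.9168)
x^{k+1} = 4.1285
Step 2: z-update.
Minimize 8*z^2 + 12*z + (3.0/2)*(4.1285 - z - 1.9168)^2
FOC: (2*8 + 3.0)*z = -12 + 3.0*(4.1285 - 1.9168)
z^{k+1} = -0.2824
Step 3: u-update.
u^{k+1} = -1.9168 + 4.1285 + 0.2824 = 2.4941
Step 4: Primal residual = |4.1285 + 0.2824| = 4.4109


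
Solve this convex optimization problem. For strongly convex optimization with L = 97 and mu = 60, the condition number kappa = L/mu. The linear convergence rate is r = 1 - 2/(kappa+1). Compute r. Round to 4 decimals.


Step 1: Compute the condition number.
kappa = L/mu = 97/60 = 1.6167
Step 2: Compute the convergence rate.
r = 1 - 2/(kappa + 1) = 1 - 2*mu/(L + mu) = (L - mu)/(L + mu) = 37/157 = 0.2357


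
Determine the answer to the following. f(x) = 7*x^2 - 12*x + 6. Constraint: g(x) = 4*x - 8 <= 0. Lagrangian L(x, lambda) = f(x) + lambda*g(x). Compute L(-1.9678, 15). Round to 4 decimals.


Step 1: Evaluate f(x).
f(-1.9678) = 7*(-1.9678)^2 - 12*(-1.9678) + 6 = 56.7193
Step 2: Evaluate g(x).
g(-1.9678) = 4*-1.9678 - 8 = -15.8712
Step 3: Compute Lagrangian.
L = 56.7193 + 15*-15.8712 = -181.3487


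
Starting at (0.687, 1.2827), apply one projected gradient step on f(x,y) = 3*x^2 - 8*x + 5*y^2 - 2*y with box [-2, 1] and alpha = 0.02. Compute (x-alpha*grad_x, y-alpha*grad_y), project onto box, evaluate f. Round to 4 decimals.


Step 1: Compute gradient at (0.687, 1.2827).
grad_x = 2*3*0.687 - 8 = -3.878
grad_y = 2*5*1.2827 - 2 = 10.827
Step 2: Gradient step.
x_raw = 0.687 - 0.02*-3.878 = 0.7646
y_raw = 1.2827 - 0.02*10.827 = 1.0662
Step 3: Project onto [-2, 1].
x_proj = clip(0.7646) = 0.7646
y_proj = clip(1.0662) = 1.0
Step 4: Evaluate f.
f(0.7646, 1.0) = -1.3628


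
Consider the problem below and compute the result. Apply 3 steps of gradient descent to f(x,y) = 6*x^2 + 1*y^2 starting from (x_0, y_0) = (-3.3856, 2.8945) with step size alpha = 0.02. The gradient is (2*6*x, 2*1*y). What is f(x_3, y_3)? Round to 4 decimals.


Gradient descent on f(x,y) = 6*x^2 + 1*y^2.
Starting point: (-3.3856, 2.8945), alpha = 0.02
Step 1: grad_x = 2*6*-3.3856 = -40.6272, grad_y = 2*1*2.8945 = 5.789
  x_1 = -3.3856 - 0.02*-40.6272 = -2.5731
  y_1 = 2.8945 - 0.02*5.789 = 2.7787
Step 2: grad_x = 2*6*-2.5731 = -30.8767, grad_y = 2*1*2.7787 = 5.5574
  x_2 = -2.5731 - 0.02*-30.8767 = -1.9555
  y_2 = 2.7787 - 0.02*5.5574 = 2.6676
Step 3: grad_x = 2*6*-1.9555 = -23.4663, grad_y = 2*1*2.6676 = 5.3351
  x_3 = -1.9555 - 0.02*-23.4663 = -1.4862
  y_3 = 2.6676 - 0.02*5.3351 = 2.5609
f(-1.4862, 2.5609) = 6*(-1.4862)^2 + 1*2.5609^2 = 19.8107


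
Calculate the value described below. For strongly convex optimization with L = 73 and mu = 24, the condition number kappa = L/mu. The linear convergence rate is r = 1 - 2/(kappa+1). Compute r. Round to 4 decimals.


Step 1: Compute the condition number.
kappa = L/mu = 73/24 = 3.0417
Step 2: Compute the convergence rate.
r = 1 - 2/(kappa + 1) = 1 - 2*mu/(L + mu) = (L - mu)/(L + mu) = 49/97 = 0.5052


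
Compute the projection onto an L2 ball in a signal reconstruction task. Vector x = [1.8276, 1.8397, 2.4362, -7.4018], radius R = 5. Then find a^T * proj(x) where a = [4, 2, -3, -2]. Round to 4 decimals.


Step 1: Compute ||x|| (intermediates to 6 decimals).
||x|| = sqrt(1.8276^2 + 1.8397^2 + 2.4362^2 + (-7.4018)^2) = 8.212572
Step 2: Project.
Since ||x|| > R, scale = R/||x|| = 5/8.212572 = 0.608823, proj(x) = scale * x
proj(x) = [1.112685, 1.120052, 1.483215, -4.506386]
Step 3: Dot product.
a^T * proj(x) = 4*1.112685 + 2*1.120052 - 3*1.483215 - 2*(-4.506386) = 11.254


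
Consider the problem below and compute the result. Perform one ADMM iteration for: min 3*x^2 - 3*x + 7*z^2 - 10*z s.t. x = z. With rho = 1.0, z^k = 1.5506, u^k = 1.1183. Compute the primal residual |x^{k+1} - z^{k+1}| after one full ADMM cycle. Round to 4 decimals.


ADMM iteration with rho = 1.0, z^k = 1.5506, u^k = 1.1183
Step 1: x-update.
Minimize 3*x^2 - 3*x + (1.0/2)*(x - 1.5506 + 1.1183)^2
FOC: (2*3 + 1.0)*x = 3 + 1.0*(1.5506 - 1.1183)
x^{k+1} = 0.4903
Step 2: z-update.
Minimize 7*z^2 - 10*z + (1.0/2)*(0.4903 - z + 1.1183)^2
FOC: (2*7 + 1.0)*z = 10 + 1.0*(0.4903 + 1.1183)
z^{k+1} = 0.7739
Step 3: u-update.
u^{k+1} = 1.1183 + 0.4903 - 0.7739 = 0.8347
Step 4: Primal residual = |0.4903 - 0.7739| = 0.2836


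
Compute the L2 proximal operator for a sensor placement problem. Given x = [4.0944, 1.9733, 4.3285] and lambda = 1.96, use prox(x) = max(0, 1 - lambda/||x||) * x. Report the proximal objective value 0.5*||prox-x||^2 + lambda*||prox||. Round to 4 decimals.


Step 1: Compute ||x||.
||x|| = 6.2765
Step 2: Compute scaling factor.
scale = max(0, 1 - 1.96/6.2765) = 0.6877
Step 3: prox(x) = [2.8158, 1.3571, 2.9768]
||prox(x)|| = 4.3165
Step 4: Proximal objective.
0.5*||prox-x||^2 = 1.9208
lambda*||prox|| = 8.4603
Total = 10.3811


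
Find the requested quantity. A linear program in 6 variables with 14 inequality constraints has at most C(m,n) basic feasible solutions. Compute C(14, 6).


Each vertex corresponds to some choice of n active constraints out of m, so the number of vertices is at most C(m, n) = m! / (n!(m-n)!).
m = 14, n = 6
Numerator: 14 * 13 * 12 * 11 * 10 * 9
Denominator: 6! = 720
C(14, 6) = 3003


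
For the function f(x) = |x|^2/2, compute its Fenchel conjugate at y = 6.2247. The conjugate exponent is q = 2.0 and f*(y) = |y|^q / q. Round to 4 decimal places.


The conjugate exponent q satisfies 1/p + 1/q = 1.
p = 2, so q = 2/(2 - 1) = 2.0
|y|^q = 6.2247^2.0 = 38.7469
f*(6.2247) = 38.7469 / 2.0 = 19.3734


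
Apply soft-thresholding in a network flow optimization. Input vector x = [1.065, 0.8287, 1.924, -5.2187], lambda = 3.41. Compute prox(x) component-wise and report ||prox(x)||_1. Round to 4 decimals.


Soft-thresholding with lambda = 3.41:
prox(1.065) = sign(1.065)*max(|1.065| - 3.41, 0) = 0.0
prox(0.8287) = sign(0.8287)*max(|0.8287| - 3.41, 0) = 0.0
prox(1.924) = sign(1.924)*max(|1.924| - 3.41, 0) = 0.0
prox(-5.2187) = sign(-5.2187)*max(|-5.2187| - 3.41, 0) = -1.8087
prox(x) = [0.0, 0.0, 0.0, -1.8087]
||prox(x)||_1 = 0.0 + 0.0 + 0.0 + 1.8087 = 1.8087


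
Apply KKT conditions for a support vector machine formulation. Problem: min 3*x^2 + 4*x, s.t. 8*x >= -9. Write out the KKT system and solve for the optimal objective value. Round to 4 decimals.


Step 1: Try lambda = 0 (constraint inactive).
Stationarity: 2*3*x + 4 = 0
x* = -4/(2*3) = -2/3 = -0.6667 (rounded; the exact value -2/3 is used below)
Check constraint: 8*-0.6667 = -5.3336 >= -9 -- satisfied.
Step 2: Compute optimal value.
f(x*) = 3*(-2/3)^2 + 4*(-2/3) = -1.3333


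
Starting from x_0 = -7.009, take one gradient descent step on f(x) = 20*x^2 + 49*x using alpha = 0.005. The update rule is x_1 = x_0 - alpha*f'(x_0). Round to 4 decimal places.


We compute the gradient at x_0 and apply the update.
f'(x) = 40*x + 49
f'(-7.009) = 40*-7.009 + 49 = -231.36
x_1 = -7.009 - 0.005*-231.36 = -5.8522


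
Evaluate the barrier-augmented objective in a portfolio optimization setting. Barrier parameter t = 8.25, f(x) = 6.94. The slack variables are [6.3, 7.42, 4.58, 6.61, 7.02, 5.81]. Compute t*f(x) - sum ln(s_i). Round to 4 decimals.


Step 1: Compute log-barrier.
ln values: [1.8405, 2.0042, 1.5217, 1.8886, 1.9488, 1.7596]
phi = -(1.8405 + 2.0042 + 1.5217 + 1.8886 + 1.9488 + 1.7596) = -10.9634
Step 2: Compute augmented objective.
t*f(x) = 8.25*6.94 = 57.255
Total = 57.255 - 10.9634 = 46.2916


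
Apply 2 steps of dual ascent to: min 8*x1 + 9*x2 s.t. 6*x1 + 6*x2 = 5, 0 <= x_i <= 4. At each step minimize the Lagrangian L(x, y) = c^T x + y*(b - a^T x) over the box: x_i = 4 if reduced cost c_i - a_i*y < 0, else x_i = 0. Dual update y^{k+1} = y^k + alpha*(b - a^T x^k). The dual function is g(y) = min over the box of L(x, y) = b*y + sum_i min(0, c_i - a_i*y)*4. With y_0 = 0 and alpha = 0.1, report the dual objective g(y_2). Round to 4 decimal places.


Dual ascent for LP: min 8*x1 + 9*x2, 6*x1 + 6*x2 = 5, 0 <= x_i <= 4
Step 1: y^k = 0.0, reduced costs: (8.0, 9.0)
  x^k = (0.0, 0.0), subgradient = b - a^T x = 5.0
  y^{k+1} = 0.0 + 0.1*5.0 = 0.5
Step 2: y^k = 0.5, reduced costs: (5.0, 6.0)
  x^k = (0.0, 0.0), subgradient = b - a^T x = 5.0
  y^{k+1} = 0.5 + 0.1*5.0 = 1.0
Dual objective at y_2 = 1.0: reduced costs (2.0, 3.0), box minimizer x = (0.0, 0.0)
g(y_2) = b*y + (c1 - a1*y)*x1 + (c2 - a2*y)*x2 = 5*1.0 + 2.0*0.0 + 3.0*0.0 = 5.0 + 0.0 + 0.0 = 5.0


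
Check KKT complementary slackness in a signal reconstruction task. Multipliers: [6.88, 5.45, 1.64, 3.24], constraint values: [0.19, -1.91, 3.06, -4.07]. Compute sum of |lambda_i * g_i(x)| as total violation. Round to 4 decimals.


KKT complementary slackness check:
lambda_1 * g_1 = 6.88 * 0.19 = 1.3072
lambda_2 * g_2 = 5.45 * -1.91 = -10.4095
lambda_3 * g_3 = 1.64 * 3.06 = 5.0184
lambda_4 * g_4 = 3.24 * -4.07 = -13.1868
Total violation = 1.3072 + 10.4095 + 5.0184 + 13.1868 = 29.9219


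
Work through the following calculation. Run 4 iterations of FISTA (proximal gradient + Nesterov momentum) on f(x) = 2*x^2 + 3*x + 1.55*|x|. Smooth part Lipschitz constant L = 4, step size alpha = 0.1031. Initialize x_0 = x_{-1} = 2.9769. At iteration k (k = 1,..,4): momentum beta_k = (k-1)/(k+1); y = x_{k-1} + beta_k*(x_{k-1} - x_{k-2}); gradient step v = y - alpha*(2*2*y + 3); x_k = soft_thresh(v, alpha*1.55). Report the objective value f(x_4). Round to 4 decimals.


FISTA on f(x) = 2*x^2 + 3*x + 1.55*|x|
L = 4, alpha = 0.1031
Iteration 1: beta = 0.0, y = 2.9769 + 0.0*(2.9769 - 2.9769) = 2.9769
  grad(y) = 14.9076, v = y - alpha*grad = 1.4399
  prox(v) = soft_thresh(1.4399, 0.1598) = 1.2801
Iteration 2: beta = 0.3333, y = 1.2801 + 0.3333*(1.2801 - 2.9769) = 0.7145
  grad(y) = 5.8581, v = y - alpha*grad = 0.1106
  prox(v) = soft_thresh(0.1106, 0.1598) = 0.0
Iteration 3: beta = 0.5, y = 0.0 + 0.5*(0.0 - 1.2801) = -0.6401
  grad(y) = 0.4398, v = y - alpha*grad = -0.6854
  prox(v) = soft_thresh(-0.6854, 0.1598) = -0.5256
Iteration 4: beta = 0.6, y = -0.5256 + 0.6*(-0.5256 - 0.0) = -0.841
  grad(y) = -0.3638, v = y - alpha*grad = -0.8034
  prox(v) = soft_thresh(-0.8034, 0.1598) = -0.6436
f(x_4) = 2*(-0.6436)^2 + 3*(-0.6436) + 1.55*|-0.6436| = -0.1047


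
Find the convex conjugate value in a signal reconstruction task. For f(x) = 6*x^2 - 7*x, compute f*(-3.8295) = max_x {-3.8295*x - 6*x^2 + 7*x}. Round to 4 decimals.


f*(y) = sup_x {y*x - a*x^2 - b*x} = sup_x {(y-b)*x - a*x^2}
FOC: (y - b) - 2a*x = 0 => x* = (y - b)/(2a)
x* = (-3.8295 + 7)/(2*6) = 0.2642
f*(-3.8295) = (y-b)^2/(4a) = (-3.8295 + 7)^2/(4*6)
= 10.0521/24 = 0.4188


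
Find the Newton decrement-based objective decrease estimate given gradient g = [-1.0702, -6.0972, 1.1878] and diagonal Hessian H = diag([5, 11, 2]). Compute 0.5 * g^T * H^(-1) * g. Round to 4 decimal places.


Step 1: H is diagonal, so H^(-1) * g = [-0.214, -0.5543, 0.5939].
Step 2: g^T H^(-1) g = sum_i g_i^2 / H_ii
  = (-1.0702)^2/5 + (-6.0972)^2/11 + (1.1878)^2/2
  = 0.2291 + 3.3796 + 0.7054 = 4.3141
Step 3: Objective decrease = 0.5 * g^T H^(-1) g = 2.1571


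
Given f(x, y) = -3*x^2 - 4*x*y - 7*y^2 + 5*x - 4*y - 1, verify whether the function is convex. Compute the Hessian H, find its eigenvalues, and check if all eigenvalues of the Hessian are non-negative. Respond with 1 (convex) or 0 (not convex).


The Hessian of f(x,y) = -3*x^2 - 4*x*y - 7*y^2 + 5*x - 4*y - 1 is:
H = [[-6, -4], [-4, -14]]
Trace = -6 - 14 = -20
Determinant = -6*-14 - (-4)^2 = 68
Discriminant = (-20)^2 - 4*68 = 128.0
Eigenvalues: lambda_1 = -15.6569, lambda_2 = -4.3431
The function is not convex.

0


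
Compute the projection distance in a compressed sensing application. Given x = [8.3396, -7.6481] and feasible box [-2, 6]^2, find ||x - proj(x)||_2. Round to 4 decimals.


Project each component onto [-2, 6].
clip(8.3396) = 6.0, clip(-7.6481) = -2.0
Projection = [6.0, -2.0]
Squared diffs: [5.4737, 31.901]
Distance = sqrt(37.3747) = 6.1135


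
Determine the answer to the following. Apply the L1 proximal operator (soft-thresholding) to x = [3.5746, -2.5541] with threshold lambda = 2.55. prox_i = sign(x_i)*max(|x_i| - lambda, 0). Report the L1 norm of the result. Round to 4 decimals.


Soft-thresholding with lambda = 2.55:
prox(3.5746) = sign(3.5746)*max(|3.5746| - 2.55, 0) = 1.0246
prox(-2.5541) = sign(-2.5541)*max(|-2.5541| - 2.55, 0) = -0.0041
prox(x) = [1.0246, -0.0041]
||prox(x)||_1 = 1.0246 + 0.0041 = 1.0287


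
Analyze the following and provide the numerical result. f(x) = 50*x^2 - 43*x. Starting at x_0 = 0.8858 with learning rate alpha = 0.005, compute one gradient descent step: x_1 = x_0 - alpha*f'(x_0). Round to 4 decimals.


We compute the gradient at x_0 and apply the update.
f'(x) = 100*x - 43
f'(0.8858) = 100*0.8858 - 43 = 45.58
x_1 = 0.8858 - 0.005*45.58 = 0.6579


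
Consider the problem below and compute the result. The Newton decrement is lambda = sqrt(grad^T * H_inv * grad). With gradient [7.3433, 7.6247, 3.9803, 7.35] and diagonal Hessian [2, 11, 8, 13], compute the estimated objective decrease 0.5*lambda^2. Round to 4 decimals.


Step 1: H is diagonal, so H^(-1) * g = [3.6717, 0.6932, 0.4975, 0.5654].
Step 2: g^T H^(-1) g = sum_i g_i^2 / H_ii
  = (7.3433)^2/2 + (7.6247)^2/11 + (3.9803)^2/8 + (7.35)^2/13
  = 26.962 + 5.2851 + 1.9803 + 4.1556 = 38.383
Step 3: Objective decrease = 0.5 * g^T H^(-1) g = 19.1915


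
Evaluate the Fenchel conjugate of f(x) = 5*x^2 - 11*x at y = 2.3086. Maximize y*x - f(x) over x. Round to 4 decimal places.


f*(y) = sup_x {y*x - a*x^2 - b*x} = sup_x {(y-b)*x - a*x^2}
FOC: (y - b) - 2a*x = 0 => x* = (y - b)/(2a)
x* = (2.3086 + 11)/(2*5) = 1.3309
f*(2.3086) = (y-b)^2/(4a) = (2.3086 + 11)^2/(4*5)
= 177.1188/20 = 8.8559


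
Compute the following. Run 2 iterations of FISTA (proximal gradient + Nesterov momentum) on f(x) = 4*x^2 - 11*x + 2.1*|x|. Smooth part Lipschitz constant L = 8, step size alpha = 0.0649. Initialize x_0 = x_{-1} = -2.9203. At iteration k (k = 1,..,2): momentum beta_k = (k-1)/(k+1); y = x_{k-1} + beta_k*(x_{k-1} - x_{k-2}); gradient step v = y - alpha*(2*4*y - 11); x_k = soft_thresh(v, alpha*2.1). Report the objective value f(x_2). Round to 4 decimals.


FISTA on f(x) = 4*x^2 - 11*x + 2.1*|x|
L = 8, alpha = 0.0649
Iteration 1: beta = 0.0, y = -2.9203 + 0.0*(-2.9203 + 2.9203) = -2.9203
  grad(y) = -34.3624, v = y - alpha*grad = -0.6902
  prox(v) = soft_thresh(-0.6902, 0.1363) = -0.5539
Iteration 2: beta = 0.3333, y = -0.5539 + 0.3333*(-0.5539 + 2.9203) = 0.2349
  grad(y) = -9.1207, v = y - alpha*grad = 0.8268
  prox(v) = soft_thresh(0.8268, 0.1363) = 0.6906
f(x_2) = 4*0.6906^2 - 11*0.6906 + 2.1*|0.6906| = -4.2385


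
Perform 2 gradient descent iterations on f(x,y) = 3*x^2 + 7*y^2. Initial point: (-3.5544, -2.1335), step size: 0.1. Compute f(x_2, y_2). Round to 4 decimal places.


Gradient descent on f(x,y) = 3*x^2 + 7*y^2.
Starting point: (-3.5544, -2.1335), alpha = 0.1
Step 1: grad_x = 2*3*-3.5544 = -21.3264, grad_y = 2*7*-2.1335 = -29.869
  x_1 = -3.5544 - 0.1*-21.3264 = -1.4218
  y_1 = -2.1335 - 0.1*-29.869 = 0.8534
Step 2: grad_x = 2*3*-1.4218 = -8.5306, grad_y = 2*7*0.8534 = 11.9476
  x_2 = -1.4218 - 0.1*-8.5306 = -0.5687
  y_2 = 0.8534 - 0.1*11.9476 = -0.3414
f(-0.5687, -0.3414) = 3*(-0.5687)^2 + 7*(-0.3414)^2 = 1.786


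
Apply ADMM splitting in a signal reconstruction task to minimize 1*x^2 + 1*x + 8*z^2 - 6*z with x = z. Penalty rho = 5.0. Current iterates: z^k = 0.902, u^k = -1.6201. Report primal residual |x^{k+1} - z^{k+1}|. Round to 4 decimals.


ADMM iteration with rho = 5.0, z^k = 0.902, u^k = -1.6201
Step 1: x-update.
Minimize 1*x^2 + 1*x + (5.0/2)*(x - 0.902 - 1.6201)^2
FOC: (2*1 + 5.0)*x = -1 + 5.0*(0.902 + 1.6201)
x^{k+1} = 1.6586
Step 2: z-update.
Minimize 8*z^2 - 6*z + (5.0/2)*(1.6586 - z - 1.6201)^2
FOC: (2*8 + 5.0)*z = 6 + 5.0*(1.6586 - 1.6201)
z^{k+1} = 0.2949
Step 3: u-update.
u^{k+1} = -1.6201 + 1.6586 - 0.2949 = -0.2563
Step 4: Primal residual = |1.6586 - 0.2949| = 1.3638


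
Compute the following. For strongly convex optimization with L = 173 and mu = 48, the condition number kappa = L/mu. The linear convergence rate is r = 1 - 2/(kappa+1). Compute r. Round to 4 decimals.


Step 1: Compute the condition number.
kappa = L/mu = 173/48 = 3.6042
Step 2: Compute the convergence rate.
r = 1 - 2/(kappa + 1) = 1 - 2*mu/(L + mu) = (L - mu)/(L + mu) = 125/221 = 0.5656


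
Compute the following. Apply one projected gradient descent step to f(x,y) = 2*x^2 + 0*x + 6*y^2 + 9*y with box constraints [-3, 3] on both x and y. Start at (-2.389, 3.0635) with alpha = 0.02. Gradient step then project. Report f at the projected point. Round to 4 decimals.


Step 1: Compute gradient at (-2.389, 3.0635).
grad_x = 2*2*-2.389 + 0 = -9.556
grad_y = 2*6*3.0635 + 9 = 45.762
Step 2: Gradient step.
x_raw = -2.389 - 0.02*-9.556 = -2.1979
y_raw = 3.0635 - 0.02*45.762 = 2.1483
Step 3: Project onto [-3, 3].
x_proj = clip(-2.1979) = -2.1979
y_proj = clip(2.1483) = 2.1483
Step 4: Evaluate f.
f(-2.1979, 2.1483) = 56.6858


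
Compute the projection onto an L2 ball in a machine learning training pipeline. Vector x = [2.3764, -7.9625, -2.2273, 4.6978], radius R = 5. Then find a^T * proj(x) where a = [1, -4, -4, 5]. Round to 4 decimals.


Step 1: Compute ||x|| (intermediates to 6 decimals).
||x|| = sqrt(2.3764^2 + (-7.9625)^2 + (-2.2273)^2 + 4.6978^2) = 9.801983
Step 2: Project.
Since ||x|| > R, scale = R/||x|| = 5/9.801983 = 0.510101, proj(x) = scale * x
proj(x) = [1.212204, -4.061679, -1.136148, 2.396352]
Step 3: Dot product.
a^T * proj(x) = 1*1.212204 - 4*(-4.061679) - 4*(-1.136148) + 5*2.396352 = 33.9853


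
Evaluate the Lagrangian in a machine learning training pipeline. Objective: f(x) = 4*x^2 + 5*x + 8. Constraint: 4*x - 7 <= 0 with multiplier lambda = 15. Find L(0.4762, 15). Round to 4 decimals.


Step 1: Evaluate f(x).
f(0.4762) = 4*0.4762^2 + 5*0.4762 + 8 = 11.2881
Step 2: Evaluate g(x).
g(0.4762) = 4*0.4762 - 7 = -5.0952
Step 3: Compute Lagrangian.
L = 11.2881 + 15*-5.0952 = -65.1399


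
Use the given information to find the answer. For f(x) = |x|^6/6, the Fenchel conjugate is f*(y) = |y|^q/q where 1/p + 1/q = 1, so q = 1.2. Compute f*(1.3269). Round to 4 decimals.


The conjugate exponent q satisfies 1/p + 1/q = 1.
p = 6, so q = 6/(6 - 1) = 1.2
|y|^q = 1.3269^1.2 = 1.4041
f*(1.3269) = 1.4041 / 1.2 = 1.1701


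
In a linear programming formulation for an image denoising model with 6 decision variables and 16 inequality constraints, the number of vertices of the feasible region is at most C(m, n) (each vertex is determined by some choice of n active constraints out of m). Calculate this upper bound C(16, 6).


Each vertex corresponds to some choice of n active constraints out of m, so the number of vertices is at most C(m, n) = m! / (n!(m-n)!).
m = 16, n = 6
Numerator: 16 * 15 * 14 * 13 * 12 * 11
Denominator: 6! = 720
C(16, 6) = 8008


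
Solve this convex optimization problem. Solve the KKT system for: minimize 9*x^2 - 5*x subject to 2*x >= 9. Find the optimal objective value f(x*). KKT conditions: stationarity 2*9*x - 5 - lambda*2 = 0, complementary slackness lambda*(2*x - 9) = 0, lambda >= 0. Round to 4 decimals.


Step 1: Try lambda = 0 (constraint inactive).
x_unc = 5/(2*9) = 0.2778
Check: 2*0.2778 = 0.5556 < 9 -- violated!
Step 2: Constraint must be active: 2*x = 9
x* = 9/2 = 4.5
lambda = (2*9*4.5 - 5)/2 = 38.0
Step 3: Compute optimal value.
f(x*) = 9*4.5^2 - 5*4.5 = 159.75


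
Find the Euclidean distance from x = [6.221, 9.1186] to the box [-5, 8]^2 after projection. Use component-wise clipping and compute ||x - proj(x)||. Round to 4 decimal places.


Project each component onto [-5, 8].
clip(6.221) = 6.221, clip(9.1186) = 8.0
Projection = [6.221, 8.0]
Squared diffs: [0.0, 1.2513]
Distance = sqrt(1.2513) = 1.1186


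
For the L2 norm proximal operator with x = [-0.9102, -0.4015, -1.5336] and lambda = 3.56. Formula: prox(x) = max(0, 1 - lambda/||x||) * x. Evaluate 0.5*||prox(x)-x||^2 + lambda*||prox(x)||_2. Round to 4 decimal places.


Step 1: Compute ||x||.
||x|| = 1.828
Step 2: Compute scaling factor.
scale = max(0, 1 - 3.56/1.828) = 0.0
Step 3: prox(x) = [-0.0, -0.0, -0.0]
||prox(x)|| = 0.0
Step 4: Proximal objective.
0.5*||prox-x||^2 = 1.6708
lambda*||prox|| = 0.0
Total = 1.6708


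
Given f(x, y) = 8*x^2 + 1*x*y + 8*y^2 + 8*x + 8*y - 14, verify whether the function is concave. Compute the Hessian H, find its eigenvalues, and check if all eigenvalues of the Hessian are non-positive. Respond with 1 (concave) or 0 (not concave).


The Hessian of f(x,y) = 8*x^2 + 1*x*y + 8*y^2 + 8*x + 8*y - 14 is:
H = [[16, 1], [1, 16]]
Trace = 16 + 16 = 32
Determinant = 16*16 - (1)^2 = 255
Discriminant = (32)^2 - 4*255 = 4.0
Eigenvalues: lambda_1 = 15.0, lambda_2 = 17.0
The function is not concave.

0


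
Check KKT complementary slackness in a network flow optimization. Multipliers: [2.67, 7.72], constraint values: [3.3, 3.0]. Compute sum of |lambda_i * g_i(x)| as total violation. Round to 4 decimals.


KKT complementary slackness check:
lambda_1 * g_1 = 2.67 * 3.3 = 8.811
lambda_2 * g_2 = 7.72 * 3.0 = 23.16
Total violation = 8.811 + 23.16 = 31.971


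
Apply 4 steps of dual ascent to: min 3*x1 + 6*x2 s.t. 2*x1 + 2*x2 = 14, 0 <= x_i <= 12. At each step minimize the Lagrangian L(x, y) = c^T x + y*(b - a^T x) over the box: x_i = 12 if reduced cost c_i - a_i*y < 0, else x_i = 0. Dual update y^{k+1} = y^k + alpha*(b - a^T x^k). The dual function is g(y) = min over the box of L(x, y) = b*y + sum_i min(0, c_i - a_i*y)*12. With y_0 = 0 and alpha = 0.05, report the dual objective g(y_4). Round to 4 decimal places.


Dual ascent for LP: min 3*x1 + 6*x2, 2*x1 + 2*x2 = 14, 0 <= x_i <= 12
Step 1: y^k = 0.0, reduced costs: (3.0, 6.0)
  x^k = (0.0, 0.0), subgradient = b - a^T x = 14.0
  y^{k+1} = 0.0 + 0.05*14.0 = 0.7
Step 2: y^k = 0.7, reduced costs: (1.6, 4.6)
  x^k = (0.0, 0.0), subgradient = b - a^T x = 14.0
  y^{k+1} = 0.7 + 0.05*14.0 = 1.4
Step 3: y^k = 1.4, reduced costs: (0.2, 3.2)
  x^k = (0.0, 0.0), subgradient = b - a^T x = 14.0
  y^{k+1} = 1.4 + 0.05*14.0 = 2.1
Step 4: y^k = 2.1, reduced costs: (-1.2, 1.8)
  x^k = (12.0, 0.0), subgradient = b - a^T x = -10.0
  y^{k+1} = 2.1 + 0.05*-10.0 = 1.6
Dual objective at y_4 = 1.6: reduced costs (-0.2, 2.8), box minimizer x = (12.0, 0.0)
g(y_4) = b*y + (c1 - a1*y)*x1 + (c2 - a2*y)*x2 = 14*1.6 + (-0.2)*12.0 + 2.8*0.0 = 22.4 - 2.4 + 0.0 = 20.0


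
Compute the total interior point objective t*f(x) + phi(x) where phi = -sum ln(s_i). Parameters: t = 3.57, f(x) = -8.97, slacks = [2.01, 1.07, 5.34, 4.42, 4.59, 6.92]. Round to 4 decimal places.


Step 1: Compute log-barrier.
ln values: [0.6981, 0.0677, 1.6752, 1.4861, 1.5239, 1.9344]
phi = -(0.6981 + 0.0677 + 1.6752 + 1.4861 + 1.5239 + 1.9344) = -7.3855
Step 2: Compute augmented objective.
t*f(x) = 3.57*-8.97 = -32.0229
Total = -32.0229 - 7.3855 = -39.4084


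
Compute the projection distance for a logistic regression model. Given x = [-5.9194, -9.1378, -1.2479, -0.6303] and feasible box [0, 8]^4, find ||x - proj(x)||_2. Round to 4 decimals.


Project each component onto [0, 8].
clip(-5.9194) = 0.0, clip(-9.1378) = 0.0, clip(-1.2479) = 0.0, clip(-0.6303) = 0.0
Projection = [0.0, 0.0, 0.0, 0.0]
Squared diffs: [35.0393, 83.4994, 1.5573, 0.3973]
Distance = sqrt(120.4933) = 10.9769


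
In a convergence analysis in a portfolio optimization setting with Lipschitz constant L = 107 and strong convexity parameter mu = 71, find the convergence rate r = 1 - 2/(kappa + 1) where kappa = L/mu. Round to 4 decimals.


Step 1: Compute the condition number.
kappa = L/mu = 107/71 = 1.507
Step 2: Compute the convergence rate.
r = 1 - 2/(kappa + 1) = 1 - 2*mu/(L + mu) = (L - mu)/(L + mu) = 36/178 = 0.2022


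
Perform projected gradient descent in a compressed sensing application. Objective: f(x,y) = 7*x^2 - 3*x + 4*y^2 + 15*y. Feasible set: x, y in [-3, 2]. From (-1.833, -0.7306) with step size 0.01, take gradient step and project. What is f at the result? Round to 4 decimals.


Step 1: Compute gradient at (-1.833, -0.7306).
grad_x = 2*7*-1.833 - 3 = -28.662
grad_y = 2*4*-0.7306 + 15 = 9.1552
Step 2: Gradient step.
x_raw = -1.833 - 0.01*-28.662 = -1.5464
y_raw = -0.7306 - 0.01*9.1552 = -0.8222
Step 3: Project onto [-3, 2].
x_proj = clip(-1.5464) = -1.5464
y_proj = clip(-0.8222) = -0.8222
Step 4: Evaluate f.
f(-1.5464, -0.8222) = 11.7496


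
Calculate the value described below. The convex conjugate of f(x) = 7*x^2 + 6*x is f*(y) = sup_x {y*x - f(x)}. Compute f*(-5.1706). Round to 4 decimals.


f*(y) = sup_x {y*x - a*x^2 - b*x} = sup_x {(y-b)*x - a*x^2}
FOC: (y - b) - 2a*x = 0 => x* = (y - b)/(2a)
x* = (-5.1706 - 6)/(2*7) = -0.7979
f*(-5.1706) = (y-b)^2/(4a) = (-5.1706 - 6)^2/(4*7)
= 124.7823/28 = 4.4565


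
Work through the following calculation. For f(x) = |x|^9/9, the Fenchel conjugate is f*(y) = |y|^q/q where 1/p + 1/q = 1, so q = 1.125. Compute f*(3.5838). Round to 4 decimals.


The conjugate exponent q satisfies 1/p + 1/q = 1.
p = 9, so q = 9/(9 - 1) = 1.125
|y|^q = 3.5838^1.125 = 4.2037
f*(3.5838) = 4.2037 / 1.125 = 3.7367


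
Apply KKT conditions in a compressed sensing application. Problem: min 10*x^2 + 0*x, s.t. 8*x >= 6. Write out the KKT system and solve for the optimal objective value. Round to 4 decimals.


Step 1: Try lambda = 0 (constraint inactive).
x_unc = 0/(2*10) = 0.0
Check: 8*0.0 = 0.0 < 6 -- violated!
Step 2: Constraint must be active: 8*x = 6
x* = 6/8 = 0.75
lambda = (2*10*0.75 + 0)/8 = 1.875
Step 3: Compute optimal value.
f(x*) = 10*0.75^2 + 0*0.75 = 5.625


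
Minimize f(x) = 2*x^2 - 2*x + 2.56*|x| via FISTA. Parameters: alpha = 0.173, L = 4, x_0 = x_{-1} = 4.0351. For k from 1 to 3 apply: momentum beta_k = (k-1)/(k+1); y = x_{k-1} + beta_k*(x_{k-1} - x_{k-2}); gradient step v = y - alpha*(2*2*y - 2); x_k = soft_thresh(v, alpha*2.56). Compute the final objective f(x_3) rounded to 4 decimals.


FISTA on f(x) = 2*x^2 - 2*x + 2.56*|x|
L = 4, alpha = 0.173
Iteration 1: beta = 0.0, y = 4.0351 + 0.0*(4.0351 - 4.0351) = 4.0351
  grad(y) = 14.1404, v = y - alpha*grad = 1.5888
  prox(v) = soft_thresh(1.5888, 0.4429) = 1.1459
Iteration 2: beta = 0.3333, y = 1.1459 + 0.3333*(1.1459 - 4.0351) = 0.1829
  grad(y) = -1.2685, v = y - alpha*grad = 0.4023
  prox(v) = soft_thresh(0.4023, 0.4429) = 0.0
Iteration 3: beta = 0.5, y = 0.0 + 0.5*(0.0 - 1.1459) = -0.573
  grad(y) = -4.2919, v = y - alpha*grad = 0.1695
  prox(v) = soft_thresh(0.1695, 0.4429) = 0.0
f(x_3) = 2*0.0^2 - 2*0.0 + 2.56*|0.0| = 0.0


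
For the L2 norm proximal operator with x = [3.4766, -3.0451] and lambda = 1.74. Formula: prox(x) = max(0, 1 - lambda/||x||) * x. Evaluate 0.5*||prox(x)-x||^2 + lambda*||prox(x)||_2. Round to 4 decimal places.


Step 1: Compute ||x||.
||x|| = 4.6216
Step 2: Compute scaling factor.
scale = max(0, 1 - 1.74/4.6216) = 0.6235
Step 3: prox(x) = [2.1677, -1.8986]
||prox(x)|| = 2.8816
Step 4: Proximal objective.
0.5*||prox-x||^2 = 1.5138
lambda*||prox|| = 5.014
Total = 6.5278


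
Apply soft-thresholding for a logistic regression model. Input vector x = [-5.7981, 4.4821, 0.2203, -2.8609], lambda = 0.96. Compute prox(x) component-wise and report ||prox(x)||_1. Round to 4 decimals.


Soft-thresholding with lambda = 0.96:
prox(-5.7981) = sign(-5.7981)*max(|-5.7981| - 0.96, 0) = -4.8381
prox(4.4821) = sign(4.4821)*max(|4.4821| - 0.96, 0) = 3.5221
prox(0.2203) = sign(0.2203)*max(|0.2203| - 0.96, 0) = 0.0
prox(-2.8609) = sign(-2.8609)*max(|-2.8609| - 0.96, 0) = -1.9009
prox(x) = [-4.8381, 3.5221, 0.0, -1.9009]
||prox(x)||_1 = 4.8381 + 3.5221 + 0.0 + 1.9009 = 10.2611


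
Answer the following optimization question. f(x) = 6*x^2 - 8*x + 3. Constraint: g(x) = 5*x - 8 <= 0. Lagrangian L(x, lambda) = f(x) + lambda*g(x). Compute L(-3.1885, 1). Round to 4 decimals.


Step 1: Evaluate f(x).
f(-3.1885) = 6*(-3.1885)^2 - 8*(-3.1885) + 3 = 89.5072
Step 2: Evaluate g(x).
g(-3.1885) = 5*-3.1885 - 8 = -23.9425
Step 3: Compute Lagrangian.
L = 89.5072 + 1*-23.9425 = 65.5647


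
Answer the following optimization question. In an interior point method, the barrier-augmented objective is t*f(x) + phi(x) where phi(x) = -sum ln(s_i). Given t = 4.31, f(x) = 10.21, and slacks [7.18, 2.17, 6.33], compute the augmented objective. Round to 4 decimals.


Step 1: Compute log-barrier.
ln values: [1.9713, 0.7747, 1.8453]
phi = -(1.9713 + 0.7747 + 1.8453) = -4.5913
Step 2: Compute augmented objective.
t*f(x) = 4.31*10.21 = 44.0051
Total = 44.0051 - 4.5913 = 39.4138


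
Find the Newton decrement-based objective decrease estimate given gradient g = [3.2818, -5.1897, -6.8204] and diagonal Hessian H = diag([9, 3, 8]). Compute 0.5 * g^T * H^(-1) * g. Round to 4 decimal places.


Step 1: H is diagonal, so H^(-1) * g = [0.3646, -1.7299, -0.8526].
Step 2: g^T H^(-1) g = sum_i g_i^2 / H_ii
  = (3.2818)^2/9 + (-5.1897)^2/3 + (-6.8204)^2/8
  = 1.1967 + 8.9777 + 5.8147 = 15.9891
Step 3: Objective decrease = 0.5 * g^T H^(-1) g = 7.9945


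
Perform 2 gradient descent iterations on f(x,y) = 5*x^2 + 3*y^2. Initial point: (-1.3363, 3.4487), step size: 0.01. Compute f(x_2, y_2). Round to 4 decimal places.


Gradient descent on f(x,y) = 5*x^2 + 3*y^2.
Starting point: (-1.3363, 3.4487), alpha = 0.01
Step 1: grad_x = 2*5*-1.3363 = -13.363, grad_y = 2*3*3.4487 = 20.6922
  x_1 = -1.3363 - 0.01*-13.363 = -1.2027
  y_1 = 3.4487 - 0.01*20.6922 = 3.2418
Step 2: grad_x = 2*5*-1.2027 = -12.0267, grad_y = 2*3*3.2418 = 19.4507
  x_2 = -1.2027 - 0.01*-12.0267 = -1.0824
  y_2 = 3.2418 - 0.01*19.4507 = 3.0473
f(-1.0824, 3.0473) = 5*(-1.0824)^2 + 3*3.0473^2 = 33.7156


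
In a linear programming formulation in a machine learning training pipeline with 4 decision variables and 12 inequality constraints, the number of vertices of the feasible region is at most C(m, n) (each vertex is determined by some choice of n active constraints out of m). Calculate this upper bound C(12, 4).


Each vertex corresponds to some choice of n active constraints out of m, so the number of vertices is at most C(m, n) = m! / (n!(m-n)!).
m = 12, n = 4
Numerator: 12 * 11 * 10 * 9
Denominator: 4! = 24
C(12, 4) = 495


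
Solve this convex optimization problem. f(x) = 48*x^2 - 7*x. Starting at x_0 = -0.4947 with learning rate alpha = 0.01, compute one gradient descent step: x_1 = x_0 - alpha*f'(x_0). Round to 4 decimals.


We compute the gradient at x_0 and apply the update.
f'(x) = 96*x - 7
f'(-0.4947) = 96*-0.4947 - 7 = -54.4912
x_1 = -0.4947 - 0.01*-54.4912 = 0.0502


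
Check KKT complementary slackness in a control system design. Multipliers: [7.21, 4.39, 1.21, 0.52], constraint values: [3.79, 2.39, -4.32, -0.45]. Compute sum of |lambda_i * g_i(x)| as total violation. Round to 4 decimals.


KKT complementary slackness check:
lambda_1 * g_1 = 7.21 * 3.79 = 27.3259
lambda_2 * g_2 = 4.39 * 2.39 = 10.4921
lambda_3 * g_3 = 1.21 * -4.32 = -5.2272
lambda_4 * g_4 = 0.52 * -0.45 = -0.234
Total violation = 27.3259 + 10.4921 + 5.2272 + 0.234 = 43.2792


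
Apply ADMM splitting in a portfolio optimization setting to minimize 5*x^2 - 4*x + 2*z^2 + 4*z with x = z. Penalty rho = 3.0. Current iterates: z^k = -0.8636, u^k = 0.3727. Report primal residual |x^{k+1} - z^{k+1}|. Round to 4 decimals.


ADMM iteration with rho = 3.0, z^k = -0.8636, u^k = 0.3727
Step 1: x-update.
Minimize 5*x^2 - 4*x + (3.0/2)*(x + 0.8636 + 0.3727)^2
FOC: (2*5 + 3.0)*x = 4 + 3.0*(-0.8636 - 0.3727)
x^{k+1} = 0.0224
Step 2: z-update.
Minimize 2*z^2 + 4*z + (3.0/2)*(0.0224 - z + 0.3727)^2
FOC: (2*2 + 3.0)*z = -4 + 3.0*(0.0224 + 0.3727)
z^{k+1} = -0.4021
Step 3: u-update.
u^{k+1} = 0.3727 + 0.0224 + 0.4021 = 0.7972
Step 4: Primal residual = |0.0224 + 0.4021| = 0.4245


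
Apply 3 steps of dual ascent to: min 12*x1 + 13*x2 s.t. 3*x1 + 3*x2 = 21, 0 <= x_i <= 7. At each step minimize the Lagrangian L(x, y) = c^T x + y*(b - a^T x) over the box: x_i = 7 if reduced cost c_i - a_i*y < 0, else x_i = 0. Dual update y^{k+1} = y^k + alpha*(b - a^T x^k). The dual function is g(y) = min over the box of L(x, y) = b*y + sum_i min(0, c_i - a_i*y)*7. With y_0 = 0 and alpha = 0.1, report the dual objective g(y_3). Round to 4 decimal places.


Dual ascent for LP: min 12*x1 + 13*x2, 3*x1 + 3*x2 = 21, 0 <= x_i <= 7
Step 1: y^k = 0.0, reduced costs: (12.0, 13.0)
  x^k = (0.0, 0.0), subgradient = b - a^T x = 21.0
  y^{k+1} = 0.0 + 0.1*21.0 = 2.1
Step 2: y^k = 2.1, reduced costs: (5.7, 6.7)
  x^k = (0.0, 0.0), subgradient = b - a^T x = 21.0
  y^{k+1} = 2.1 + 0.1*21.0 = 4.2
Step 3: y^k = 4.2, reduced costs: (-0.6, 0.4)
  x^k = (7.0, 0.0), subgradient = b - a^T x = 0.0
  y^{k+1} = 4.2 + 0.1*0.0 = 4.2
Dual objective at y_3 = 4.2: reduced costs (-0.6, 0.4), box minimizer x = (7.0, 0.0)
g(y_3) = b*y + (c1 - a1*y)*x1 + (c2 - a2*y)*x2 = 21*4.2 + (-0.6)*7.0 + 0.4*0.0 = 88.2 - 4.2 + 0.0 = 84.0


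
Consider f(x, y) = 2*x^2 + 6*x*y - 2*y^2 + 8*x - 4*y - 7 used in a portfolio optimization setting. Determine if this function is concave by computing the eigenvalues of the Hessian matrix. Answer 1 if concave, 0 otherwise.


The Hessian of f(x,y) = 2*x^2 + 6*x*y - 2*y^2 + 8*x - 4*y - 7 is:
H = [[4, 6], [6, -4]]
Trace = 4 - 4 = 0
Determinant = 4*-4 - (6)^2 = -52
Discriminant = (0)^2 - 4*-52 = 208.0
Eigenvalues: lambda_1 = -7.2111, lambda_2 = 7.2111
The function is not concave.

0


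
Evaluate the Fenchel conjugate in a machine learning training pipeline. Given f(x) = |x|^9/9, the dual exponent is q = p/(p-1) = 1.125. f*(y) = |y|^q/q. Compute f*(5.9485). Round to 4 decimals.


The conjugate exponent q satisfies 1/p + 1/q = 1.
p = 9, so q = 9/(9 - 1) = 1.125
|y|^q = 5.9485^1.125 = 7.4338
f*(5.9485) = 7.4338 / 1.125 = 6.6078


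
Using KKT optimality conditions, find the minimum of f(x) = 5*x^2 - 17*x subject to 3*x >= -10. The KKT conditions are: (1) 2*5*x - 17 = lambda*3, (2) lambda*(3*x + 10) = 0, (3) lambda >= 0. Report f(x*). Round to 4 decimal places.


Step 1: Try lambda = 0 (constraint inactive).
Stationarity: 2*5*x - 17 = 0
x* = 17/(2*5) = 1.7
Check constraint: 3*1.7 = 5.1 >= -10 -- satisfied.
Step 2: Compute optimal value.
f(x*) = 5*1.7^2 - 17*1.7 = -14.45


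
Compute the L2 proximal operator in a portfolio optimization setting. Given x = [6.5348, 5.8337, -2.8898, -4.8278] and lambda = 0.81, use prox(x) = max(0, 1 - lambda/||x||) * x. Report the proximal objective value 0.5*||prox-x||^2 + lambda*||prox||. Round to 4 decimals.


Step 1: Compute ||x||.
||x|| = 10.4113
Step 2: Compute scaling factor.
scale = max(0, 1 - 0.81/10.4113) = 0.9222
Step 3: prox(x) = [6.0264, 5.3798, -2.665, -4.4522]
||prox(x)|| = 9.6013
Step 4: Proximal objective.
0.5*||prox-x||^2 = 0.3281
lambda*||prox|| = 7.7771
Total = 8.1051


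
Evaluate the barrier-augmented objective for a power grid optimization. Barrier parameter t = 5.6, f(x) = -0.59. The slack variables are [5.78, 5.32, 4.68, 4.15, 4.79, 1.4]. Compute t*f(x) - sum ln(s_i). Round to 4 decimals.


Step 1: Compute log-barrier.
ln values: [1.7544, 1.6715, 1.5433, 1.4231, 1.5665, 0.3365]
phi = -(1.7544 + 1.6715 + 1.5433 + 1.4231 + 1.5665 + 0.3365) = -8.2953
Step 2: Compute augmented objective.
t*f(x) = 5.6*-0.59 = -3.304
Total = -3.304 - 8.2953 = -11.5993


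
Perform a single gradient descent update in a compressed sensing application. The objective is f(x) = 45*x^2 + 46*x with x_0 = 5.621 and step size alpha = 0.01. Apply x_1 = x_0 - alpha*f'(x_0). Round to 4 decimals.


We compute the gradient at x_0 and apply the update.
f'(x) = 90*x + 46
f'(5.621) = 90*5.621 + 46 = 551.89
x_1 = 5.621 - 0.01*551.89 = 0.1021


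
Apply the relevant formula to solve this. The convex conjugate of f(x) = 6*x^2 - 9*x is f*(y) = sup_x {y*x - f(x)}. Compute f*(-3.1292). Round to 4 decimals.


f*(y) = sup_x {y*x - a*x^2 - b*x} = sup_x {(y-b)*x - a*x^2}
FOC: (y - b) - 2a*x = 0 => x* = (y - b)/(2a)
x* = (-3.1292 + 9)/(2*6) = 0.4892
f*(-3.1292) = (y-b)^2/(4a) = (-3.1292 + 9)^2/(4*6)
= 34.4663/24 = 1.4361


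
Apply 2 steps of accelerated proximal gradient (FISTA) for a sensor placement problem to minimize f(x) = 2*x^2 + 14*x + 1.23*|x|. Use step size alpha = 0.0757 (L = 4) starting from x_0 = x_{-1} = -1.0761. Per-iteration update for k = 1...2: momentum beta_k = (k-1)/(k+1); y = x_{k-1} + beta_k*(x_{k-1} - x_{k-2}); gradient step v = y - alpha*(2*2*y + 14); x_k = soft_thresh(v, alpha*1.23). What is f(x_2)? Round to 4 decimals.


FISTA on f(x) = 2*x^2 + 14*x + 1.23*|x|
L = 4, alpha = 0.0757
Iteration 1: beta = 0.0, y = -1.0761 + 0.0*(-1.0761 + 1.0761) = -1.0761
  grad(y) = 9.6956, v = y - alpha*grad = -1.8101
  prox(v) = soft_thresh(-1.8101, 0.0931) = -1.7169
Iteration 2: beta = 0.3333, y = -1.7169 + 0.3333*(-1.7169 + 1.0761) = -1.9306
  grad(y) = 6.2778, v = y - alpha*grad = -2.4058
  prox(v) = soft_thresh(-2.4058, 0.0931) = -2.3127
f(x_2) = 2*(-2.3127)^2 + 14*(-2.3127) + 1.23*|-2.3127| = -18.8359


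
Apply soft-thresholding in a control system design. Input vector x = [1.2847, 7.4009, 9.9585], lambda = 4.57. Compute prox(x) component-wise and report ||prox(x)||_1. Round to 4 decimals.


Soft-thresholding with lambda = 4.57:
prox(1.2847) = sign(1.2847)*max(|1.2847| - 4.57, 0) = 0.0
prox(7.4009) = sign(7.4009)*max(|7.4009| - 4.57, 0) = 2.8309
prox(9.9585) = sign(9.9585)*max(|9.9585| - 4.57, 0) = 5.3885
prox(x) = [0.0, 2.8309, 5.3885]
||prox(x)||_1 = 0.0 + 2.8309 + 5.3885 = 8.2194


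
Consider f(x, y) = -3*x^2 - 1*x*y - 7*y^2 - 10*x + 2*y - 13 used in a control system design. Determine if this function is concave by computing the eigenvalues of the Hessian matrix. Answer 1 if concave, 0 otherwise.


The Hessian of f(x,y) = -3*x^2 - 1*x*y - 7*y^2 - 10*x + 2*y - 13 is:
H = [[-6, -1], [-1, -14]]
Trace = -6 - 14 = -20
Determinant = -6*-14 - (-1)^2 = 83
Discriminant = (-20)^2 - 4*83 = 68.0
Eigenvalues: lambda_1 = -14.1231, lambda_2 = -5.8769
The function is concave.

1


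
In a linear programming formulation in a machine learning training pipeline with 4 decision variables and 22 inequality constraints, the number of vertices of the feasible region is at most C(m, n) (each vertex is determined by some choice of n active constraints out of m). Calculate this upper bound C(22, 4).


Each vertex corresponds to some choice of n active constraints out of m, so the number of vertices is at most C(m, n) = m! / (n!(m-n)!).
m = 22, n = 4
Numerator: 22 * 21 * 20 * 19
Denominator: 4! = 24
C(22, 4) = 7315


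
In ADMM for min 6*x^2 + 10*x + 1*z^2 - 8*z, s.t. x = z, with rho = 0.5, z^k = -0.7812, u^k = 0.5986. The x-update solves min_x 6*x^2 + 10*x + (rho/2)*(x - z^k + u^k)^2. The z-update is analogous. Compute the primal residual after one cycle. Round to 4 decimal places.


ADMM iteration with rho = 0.5, z^k = -0.7812, u^k = 0.5986
Step 1: x-update.
Minimize 6*x^2 + 10*x + (0.5/2)*(x + 0.7812 + 0.5986)^2
FOC: (2*6 + 0.5)*x = -10 + 0.5*(-0.7812 - 0.5986)
x^{k+1} = -0.8552
Step 2: z-update.
Minimize 1*z^2 - 8*z + (0.5/2)*(-0.8552 - z + 0.5986)^2
FOC: (2*1 + 0.5)*z = 8 + 0.5*(-0.8552 + 0.5986)
z^{k+1} = 3.1487
Step 3: u-update.
u^{k+1} = 0.5986 - 0.8552 - 3.1487 = -3.4053
Step 4: Primal residual = |-0.8552 - 3.1487| = 4.0039
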